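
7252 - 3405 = 3847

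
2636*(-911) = -2401396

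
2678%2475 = 203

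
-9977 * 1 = -9977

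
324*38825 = 12579300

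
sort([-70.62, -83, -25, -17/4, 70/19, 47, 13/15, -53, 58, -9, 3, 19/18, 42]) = [-83, -70.62, -53, -25, -9, -17/4, 13/15, 19/18, 3, 70/19, 42, 47, 58]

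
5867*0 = 0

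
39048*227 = 8863896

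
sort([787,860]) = [787,860]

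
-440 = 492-932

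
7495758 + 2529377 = 10025135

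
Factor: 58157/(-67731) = -1 * 3^(-1) * 11^1 * 17^1 * 107^(-1) * 211^(-1) * 311^1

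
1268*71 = 90028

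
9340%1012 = 232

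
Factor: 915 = 3^1*5^1*61^1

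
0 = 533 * 0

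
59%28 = 3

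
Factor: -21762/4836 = -1 * 2^(-1) * 3^2 = -9/2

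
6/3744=1/624≈0.00160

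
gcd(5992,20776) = 56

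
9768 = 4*2442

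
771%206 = 153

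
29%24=5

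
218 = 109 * 2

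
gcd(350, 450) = 50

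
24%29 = 24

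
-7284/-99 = 2428/33 ≈ 73.58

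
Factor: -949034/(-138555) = 2^1*3^(-2)*5^(-1)*31^1*3079^(-1)*15307^1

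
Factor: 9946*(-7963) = -1*2^1*4973^1*7963^1 = -79199998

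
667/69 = 9 + 2/3≈9.67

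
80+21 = 101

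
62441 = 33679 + 28762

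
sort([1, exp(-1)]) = [exp(-1), 1]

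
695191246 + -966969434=-271778188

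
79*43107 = 3405453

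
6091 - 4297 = 1794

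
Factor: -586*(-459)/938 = 3^3*7^(-1)*17^1*67^(-1)*293^1 = 134487/469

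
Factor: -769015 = -1 * 5^1 * 13^1 * 11831^1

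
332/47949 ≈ 0.00692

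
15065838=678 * 22221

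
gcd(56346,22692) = 6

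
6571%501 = 58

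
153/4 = 38 + 1/4 = 38.25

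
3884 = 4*971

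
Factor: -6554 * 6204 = -1 * 2^3 * 3^1 * 11^1 * 29^1 * 47^1 * 113^1 = -40661016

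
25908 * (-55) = -1424940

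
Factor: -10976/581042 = -1*2^4*7^(-1)*11^(-2) = -16/847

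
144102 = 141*1022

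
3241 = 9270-6029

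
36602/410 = 89 + 56/205 ≈ 89.27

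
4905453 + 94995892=99901345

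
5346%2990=2356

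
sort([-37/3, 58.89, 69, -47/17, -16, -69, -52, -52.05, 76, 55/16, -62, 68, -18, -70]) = [-70, -69, -62, -52.05, -52, -18, -16, -37/3, -47/17, 55/16, 58.89, 68, 69, 76]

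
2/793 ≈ 0.00252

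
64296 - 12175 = 52121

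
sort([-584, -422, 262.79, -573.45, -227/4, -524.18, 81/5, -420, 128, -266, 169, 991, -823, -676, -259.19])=[-823, -676, -584, -573.45, -524.18, -422, -420, -266, -259.19, -227/4, 81/5, 128, 169, 262.79, 991]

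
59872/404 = 14968/101 ≈ 148.20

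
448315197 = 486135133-37819936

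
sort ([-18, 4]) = [-18, 4]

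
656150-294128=362022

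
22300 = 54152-31852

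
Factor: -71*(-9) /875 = 3^2*5^ (-3)*7^ (-1)*71^1 = 639/875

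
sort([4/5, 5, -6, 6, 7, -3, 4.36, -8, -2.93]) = [-8, -6, -3, -2.93, 4/5, 4.36, 5, 6, 7]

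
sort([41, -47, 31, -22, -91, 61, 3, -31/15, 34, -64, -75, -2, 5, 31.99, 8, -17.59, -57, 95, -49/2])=[-91, -75, -64, -57, -47, -49/2, -22, -17.59, -31/15, -2, 3, 5, 8, 31, 31.99, 34, 41, 61, 95]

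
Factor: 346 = 2^1*173^1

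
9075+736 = 9811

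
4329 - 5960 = -1631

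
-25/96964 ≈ -0.000258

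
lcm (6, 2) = 6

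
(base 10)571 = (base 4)20323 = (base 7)1444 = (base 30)j1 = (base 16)23b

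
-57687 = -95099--37412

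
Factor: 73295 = 5^1*107^1*137^1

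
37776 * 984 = 37171584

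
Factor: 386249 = 386249^1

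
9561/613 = 15 + 366/613 ≈ 15.60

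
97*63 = 6111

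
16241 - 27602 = -11361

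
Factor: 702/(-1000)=-1*2^(-2)*3^3*5^(-3)*13^1=-351/500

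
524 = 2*262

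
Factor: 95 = 5^1 * 19^1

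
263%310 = 263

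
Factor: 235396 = 2^2*7^2*1201^1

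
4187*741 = 3102567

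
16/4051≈0.00395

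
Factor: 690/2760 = 2^ (-2) = 1/4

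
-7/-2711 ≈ 0.00258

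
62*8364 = 518568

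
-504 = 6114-6618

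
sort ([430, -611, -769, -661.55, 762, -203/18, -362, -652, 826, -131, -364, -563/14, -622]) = [-769, -661.55, -652, -622, -611, -364, -362, -131, -563/14, -203/18, 430, 762, 826]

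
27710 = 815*34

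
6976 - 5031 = 1945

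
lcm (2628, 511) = 18396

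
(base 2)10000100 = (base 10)132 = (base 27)4o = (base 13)a2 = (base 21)66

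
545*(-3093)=-1685685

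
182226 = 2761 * 66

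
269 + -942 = -673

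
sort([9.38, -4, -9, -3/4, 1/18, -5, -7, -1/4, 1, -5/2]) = [-9, -7, -5, -4, -5/2, -3/4, -1/4, 1/18, 1, 9.38]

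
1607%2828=1607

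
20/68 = 5/17≈0.294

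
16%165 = 16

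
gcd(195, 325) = 65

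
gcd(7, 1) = 1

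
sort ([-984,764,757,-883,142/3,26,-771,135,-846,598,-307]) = [-984,-883,-846,-771,-307,26,142/3,135,598,757,764]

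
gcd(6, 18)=6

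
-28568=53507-82075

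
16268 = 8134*2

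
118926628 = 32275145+86651483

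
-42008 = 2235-44243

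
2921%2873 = 48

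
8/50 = 4/25 = 0.16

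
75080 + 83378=158458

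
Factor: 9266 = 2^1*41^1*113^1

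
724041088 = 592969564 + 131071524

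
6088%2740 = 608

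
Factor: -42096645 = -1*3^3*5^1*311827^1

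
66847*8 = 534776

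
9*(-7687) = -69183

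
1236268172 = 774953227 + 461314945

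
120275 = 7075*17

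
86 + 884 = 970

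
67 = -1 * (-67)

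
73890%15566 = 11626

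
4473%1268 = 669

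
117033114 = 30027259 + 87005855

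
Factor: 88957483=88957483^1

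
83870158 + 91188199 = 175058357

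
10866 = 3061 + 7805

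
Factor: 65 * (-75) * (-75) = 3^2 * 5^5 * 13^1 = 365625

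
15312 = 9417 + 5895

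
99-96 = 3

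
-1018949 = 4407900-5426849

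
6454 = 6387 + 67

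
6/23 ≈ 0.261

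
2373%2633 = 2373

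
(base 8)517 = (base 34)9t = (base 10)335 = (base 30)b5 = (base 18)10b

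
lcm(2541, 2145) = 165165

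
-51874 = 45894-97768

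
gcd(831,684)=3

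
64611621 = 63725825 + 885796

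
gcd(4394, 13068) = 2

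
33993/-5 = -6798 - 3/5 = -6798.60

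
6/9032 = 3/4516 ≈ 0.000664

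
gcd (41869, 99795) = 1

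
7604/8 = 950+1/2 = 950.50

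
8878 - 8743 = 135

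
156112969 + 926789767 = 1082902736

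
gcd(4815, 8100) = 45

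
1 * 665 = 665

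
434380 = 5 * 86876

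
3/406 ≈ 0.00739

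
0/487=0=0.00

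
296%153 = 143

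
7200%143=50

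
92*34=3128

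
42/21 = 2 = 2.00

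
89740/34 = 2639 + 7/17 ≈ 2639.41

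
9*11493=103437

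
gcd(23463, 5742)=99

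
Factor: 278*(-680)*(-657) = 2^4*3^2*5^1*17^1*73^1*139^1 = 124199280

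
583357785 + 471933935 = 1055291720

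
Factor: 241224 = 2^3*3^1*19^1*23^2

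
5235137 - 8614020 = -3378883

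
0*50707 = 0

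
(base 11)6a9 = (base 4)31031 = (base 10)845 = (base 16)34d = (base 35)o5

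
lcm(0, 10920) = 0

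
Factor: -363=-1*3^1*11^2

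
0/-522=0=0.00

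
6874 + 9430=16304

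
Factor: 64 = 2^6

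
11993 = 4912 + 7081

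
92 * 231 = 21252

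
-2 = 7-9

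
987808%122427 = 8392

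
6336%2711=914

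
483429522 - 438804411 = 44625111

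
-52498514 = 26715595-79214109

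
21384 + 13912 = 35296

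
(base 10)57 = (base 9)63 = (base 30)1r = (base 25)27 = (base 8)71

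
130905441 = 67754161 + 63151280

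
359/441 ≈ 0.814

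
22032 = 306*72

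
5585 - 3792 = 1793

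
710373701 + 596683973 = 1307057674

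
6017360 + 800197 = 6817557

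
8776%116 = 76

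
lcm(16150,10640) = 904400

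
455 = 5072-4617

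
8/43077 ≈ 0.000186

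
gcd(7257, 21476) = 59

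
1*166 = 166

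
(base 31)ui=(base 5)12243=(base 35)r3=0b1110110100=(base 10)948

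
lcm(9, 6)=18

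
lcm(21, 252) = 252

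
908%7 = 5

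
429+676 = 1105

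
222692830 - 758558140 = -535865310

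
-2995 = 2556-5551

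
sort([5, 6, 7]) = [5, 6, 7]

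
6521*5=32605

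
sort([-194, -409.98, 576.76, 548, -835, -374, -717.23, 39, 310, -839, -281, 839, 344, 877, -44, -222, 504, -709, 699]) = [-839, -835, -717.23, -709, -409.98, -374, -281, -222, -194, -44, 39, 310, 344, 504, 548, 576.76, 699, 839, 877]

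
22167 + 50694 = 72861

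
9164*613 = 5617532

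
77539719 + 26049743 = 103589462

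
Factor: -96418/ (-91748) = 2^ (-1)*7^1*71^1*97^1*22937^ (-1) = 48209/45874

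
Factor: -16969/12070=-1 * 2^(-1) * 5^(-1) * 17^(-1) * 239^1=-239/170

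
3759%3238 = 521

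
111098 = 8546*13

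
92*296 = 27232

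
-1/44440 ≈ -0.0000225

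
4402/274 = 2201/137 ≈ 16.07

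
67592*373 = 25211816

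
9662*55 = 531410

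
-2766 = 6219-8985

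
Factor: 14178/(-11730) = -1 * 5^(-1) * 23^(-1) * 139^1 = -139/115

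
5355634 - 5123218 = 232416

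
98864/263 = 375 + 239/263 ≈ 375.91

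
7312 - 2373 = 4939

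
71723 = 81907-10184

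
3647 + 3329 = 6976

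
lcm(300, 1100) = 3300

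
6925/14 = 494 + 9/14 ≈ 494.64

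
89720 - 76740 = 12980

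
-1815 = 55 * (-33)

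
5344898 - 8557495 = -3212597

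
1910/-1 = -1910 = -1910.00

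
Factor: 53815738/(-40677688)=-1 * 2^(-2) * 5084711^(-1) * 26907869^1=-26907869/20338844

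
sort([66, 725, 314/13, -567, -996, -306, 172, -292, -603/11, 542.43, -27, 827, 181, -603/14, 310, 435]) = [-996, -567, -306, -292, -603/11, -603/14, -27, 314/13, 66, 172, 181, 310, 435, 542.43, 725, 827]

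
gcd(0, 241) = 241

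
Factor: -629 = -1 * 17^1 * 37^1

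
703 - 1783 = -1080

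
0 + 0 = 0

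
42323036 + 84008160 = 126331196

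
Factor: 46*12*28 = 2^5*3^1*7^1*23^1 = 15456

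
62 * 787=48794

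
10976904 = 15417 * 712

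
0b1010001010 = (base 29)mc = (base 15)2d5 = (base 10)650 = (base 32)ka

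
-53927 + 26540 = -27387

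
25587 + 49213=74800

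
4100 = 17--4083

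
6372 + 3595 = 9967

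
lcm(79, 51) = 4029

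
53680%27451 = 26229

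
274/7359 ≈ 0.0372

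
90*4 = 360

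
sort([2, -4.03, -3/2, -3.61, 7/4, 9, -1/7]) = [-4.03, -3.61, -3/2, -1/7, 7/4, 2, 9]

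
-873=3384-4257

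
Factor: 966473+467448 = 43^1*33347^1 = 1433921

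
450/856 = 225/428 ≈ 0.526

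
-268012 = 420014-688026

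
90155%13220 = 10835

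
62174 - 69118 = -6944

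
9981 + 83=10064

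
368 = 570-202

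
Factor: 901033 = 7^1*97^1*1327^1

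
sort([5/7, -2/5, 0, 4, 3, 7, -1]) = [-1, -2/5, 0, 5/7, 3, 4, 7]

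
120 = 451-331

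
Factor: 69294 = 2^1*3^1*11549^1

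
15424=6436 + 8988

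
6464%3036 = 392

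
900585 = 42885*21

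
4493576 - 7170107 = -2676531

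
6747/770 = 8 + 587/770 ≈ 8.76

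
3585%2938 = 647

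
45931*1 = 45931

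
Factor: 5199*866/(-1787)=-1*2^1*3^1*433^1*1733^1*1787^(-1)=-4502334/1787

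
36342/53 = 685 + 37/53 ≈ 685.70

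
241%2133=241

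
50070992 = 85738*584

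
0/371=0=0.00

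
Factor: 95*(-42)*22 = -1*2^2*3^1*5^1*7^1*11^1*19^1 = -87780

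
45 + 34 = 79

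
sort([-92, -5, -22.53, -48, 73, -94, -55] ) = [-94, -92, -55, -48, -22.53, -5, 73] 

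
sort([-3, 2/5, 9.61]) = [-3, 2/5, 9.61]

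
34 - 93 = -59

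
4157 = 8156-3999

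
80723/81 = 996 + 47/81 ≈ 996.58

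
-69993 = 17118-87111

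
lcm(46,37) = 1702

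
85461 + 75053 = 160514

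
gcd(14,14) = 14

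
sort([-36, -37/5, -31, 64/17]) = [-36, -31, -37/5, 64/17]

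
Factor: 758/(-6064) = -1*2^(-3) = -1/8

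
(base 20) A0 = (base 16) C8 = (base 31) 6E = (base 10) 200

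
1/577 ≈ 0.00173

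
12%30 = 12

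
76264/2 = 38132 = 38132.00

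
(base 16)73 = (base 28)43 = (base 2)1110011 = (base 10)115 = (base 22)55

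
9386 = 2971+6415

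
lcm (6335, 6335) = 6335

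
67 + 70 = 137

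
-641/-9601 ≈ 0.0668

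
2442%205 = 187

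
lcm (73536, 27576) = 220608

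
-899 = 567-1466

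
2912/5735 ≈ 0.508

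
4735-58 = 4677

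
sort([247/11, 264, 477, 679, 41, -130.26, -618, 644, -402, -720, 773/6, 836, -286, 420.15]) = [-720, -618, -402, -286, -130.26, 247/11, 41, 773/6, 264, 420.15, 477, 644, 679, 836]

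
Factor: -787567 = -1 * 11^1 * 71597^1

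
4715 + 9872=14587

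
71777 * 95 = 6818815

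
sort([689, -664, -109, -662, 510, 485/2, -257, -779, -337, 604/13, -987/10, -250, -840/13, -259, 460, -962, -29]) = [-962, -779, -664, -662, -337, -259, -257, -250, -109, -987/10, -840/13, -29, 604/13, 485/2, 460, 510, 689]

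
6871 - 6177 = 694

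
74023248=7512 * 9854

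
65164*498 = 32451672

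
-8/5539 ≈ -0.00144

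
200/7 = 28 + 4/7 ≈ 28.57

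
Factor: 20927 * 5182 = 2^1 * 17^1 * 1231^1 * 2591^1 = 108443714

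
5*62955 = 314775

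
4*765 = 3060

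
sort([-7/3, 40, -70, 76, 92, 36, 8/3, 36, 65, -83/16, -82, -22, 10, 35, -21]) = [-82, -70, -22, -21, -83/16, -7/3, 8/3, 10, 35, 36, 36, 40, 65, 76, 92]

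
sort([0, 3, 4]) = [0, 3, 4]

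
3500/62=56+14/31 ≈ 56.45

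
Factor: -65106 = -1*2^1*3^2*3617^1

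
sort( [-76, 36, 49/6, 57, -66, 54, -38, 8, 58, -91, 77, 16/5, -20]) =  [-91, -76, -66, -38, -20, 16/5, 8, 49/6, 36, 54, 57, 58, 77]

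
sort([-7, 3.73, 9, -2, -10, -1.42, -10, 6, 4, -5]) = [-10, -10, -7, -5, -2, -1.42, 3.73, 4, 6, 9]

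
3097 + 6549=9646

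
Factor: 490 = 2^1*5^1*7^2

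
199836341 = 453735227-253898886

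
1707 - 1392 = 315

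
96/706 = 48/353 ≈ 0.136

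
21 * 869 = 18249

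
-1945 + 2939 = 994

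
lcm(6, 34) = 102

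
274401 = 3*91467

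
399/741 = 7/13 ≈ 0.538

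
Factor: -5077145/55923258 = -1*2^(-1)*3^(-1)*5^1*23^(-1)*521^1*1949^1*405241^(-1)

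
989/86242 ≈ 0.0115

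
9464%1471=638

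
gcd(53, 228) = 1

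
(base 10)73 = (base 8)111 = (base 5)243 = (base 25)2n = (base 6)201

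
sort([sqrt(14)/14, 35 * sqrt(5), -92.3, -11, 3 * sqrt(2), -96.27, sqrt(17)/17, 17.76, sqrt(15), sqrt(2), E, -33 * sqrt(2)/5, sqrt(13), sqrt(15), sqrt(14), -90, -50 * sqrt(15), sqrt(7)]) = [-50 * sqrt(15), -96.27, -92.3, -90, -11, -33 * sqrt(2)/5, sqrt(17)/17, sqrt(14)/14, sqrt(2), sqrt(7), E, sqrt(13), sqrt(14), sqrt(15), sqrt(15), 3 * sqrt(2), 17.76, 35 * sqrt(5)]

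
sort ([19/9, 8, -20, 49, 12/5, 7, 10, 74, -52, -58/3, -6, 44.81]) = [-52, -20, -58/3, -6, 19/9, 12/5, 7, 8, 10, 44.81, 49, 74]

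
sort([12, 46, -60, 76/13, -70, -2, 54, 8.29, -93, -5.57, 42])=[-93, -70, -60, -5.57, -2, 76/13, 8.29, 12, 42, 46, 54]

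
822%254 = 60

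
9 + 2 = 11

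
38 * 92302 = 3507476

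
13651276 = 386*35366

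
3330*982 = 3270060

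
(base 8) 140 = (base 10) 96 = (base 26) 3i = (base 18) 56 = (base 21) 4c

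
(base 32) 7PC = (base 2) 1111100101100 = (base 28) A50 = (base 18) 16B6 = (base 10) 7980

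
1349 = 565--784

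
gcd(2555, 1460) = 365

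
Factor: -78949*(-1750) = 2^1*5^3*7^1*13^1*6073^1 = 138160750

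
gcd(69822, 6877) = 1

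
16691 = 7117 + 9574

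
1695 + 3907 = 5602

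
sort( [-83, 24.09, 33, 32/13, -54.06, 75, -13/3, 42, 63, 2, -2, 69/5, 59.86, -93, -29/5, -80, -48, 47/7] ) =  [-93, -83, -80, -54.06, -48, -29/5, -13/3, -2, 2, 32/13, 47/7, 69/5, 24.09, 33, 42, 59.86, 63, 75] 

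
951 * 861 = 818811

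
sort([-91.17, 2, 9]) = [-91.17, 2, 9]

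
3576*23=82248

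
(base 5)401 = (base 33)32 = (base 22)4d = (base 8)145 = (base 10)101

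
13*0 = 0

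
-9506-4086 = -13592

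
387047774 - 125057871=261989903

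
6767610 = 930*7277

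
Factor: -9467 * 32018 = -1 * 2^1 * 7^1 * 2287^1 * 9467^1 = -303114406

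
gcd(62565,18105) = 15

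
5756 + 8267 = 14023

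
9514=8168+1346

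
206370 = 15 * 13758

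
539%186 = 167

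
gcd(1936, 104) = 8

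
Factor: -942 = -1*2^1*3^1*157^1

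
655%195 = 70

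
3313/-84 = -39 - 37/84 ≈ -39.44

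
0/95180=0=0.00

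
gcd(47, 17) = 1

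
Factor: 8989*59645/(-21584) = -1*2^(-4)*5^1*19^(-1)*71^(-1)*79^1*89^1*101^1*151^1 = -536148905/21584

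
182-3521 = -3339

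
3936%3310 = 626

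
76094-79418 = -3324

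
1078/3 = 359+1/3 ≈ 359.33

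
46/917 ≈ 0.0502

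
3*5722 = 17166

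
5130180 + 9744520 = 14874700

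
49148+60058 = 109206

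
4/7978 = 2/3989 ≈ 0.000501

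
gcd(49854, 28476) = 42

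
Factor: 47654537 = 7^1 * 271^1 * 25121^1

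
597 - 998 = -401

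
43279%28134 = 15145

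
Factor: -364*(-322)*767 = 2^3*7^2*13^2*23^1*59^1 = 89898536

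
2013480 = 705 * 2856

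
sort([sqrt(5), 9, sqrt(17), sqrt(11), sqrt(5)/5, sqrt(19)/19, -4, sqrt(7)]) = [-4, sqrt(19)/19, sqrt(5)/5, sqrt(5), sqrt(7), sqrt(11), sqrt(17), 9]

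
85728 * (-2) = -171456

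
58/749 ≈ 0.0774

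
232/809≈0.287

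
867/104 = 8 + 35/104 ≈ 8.34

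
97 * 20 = 1940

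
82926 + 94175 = 177101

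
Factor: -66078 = -1*2^1*3^2*3671^1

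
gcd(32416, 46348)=4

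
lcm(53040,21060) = 1432080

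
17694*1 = 17694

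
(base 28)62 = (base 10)170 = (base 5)1140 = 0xaa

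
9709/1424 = 6 + 1165/1424 ≈ 6.82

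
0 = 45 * 0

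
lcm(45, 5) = 45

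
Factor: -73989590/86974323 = -1*2^1*3^(-1)*5^1*53^1*137^1*1019^1*28991441^(-1)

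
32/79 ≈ 0.405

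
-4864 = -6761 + 1897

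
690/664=345/332 ≈ 1.04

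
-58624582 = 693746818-752371400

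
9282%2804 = 870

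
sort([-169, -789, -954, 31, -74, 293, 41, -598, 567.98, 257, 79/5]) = [-954, -789, -598, -169, -74, 79/5, 31, 41, 257, 293, 567.98]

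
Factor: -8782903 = -1*1451^1*6053^1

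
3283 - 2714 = 569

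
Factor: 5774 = 2^1*2887^1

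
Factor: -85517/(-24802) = 2^(-1) * 12401^(-1) * 85517^1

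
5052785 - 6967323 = -1914538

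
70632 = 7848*9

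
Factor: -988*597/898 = -1*2^1*3^1*13^1*19^1*199^1*449^ (-1) = -294918/449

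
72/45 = 1 + 3/5 = 1.60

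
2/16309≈0.000123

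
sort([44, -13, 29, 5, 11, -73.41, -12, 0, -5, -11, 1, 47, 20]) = [-73.41, -13, -12, -11, -5, 0, 1, 5, 11, 20, 29, 44, 47]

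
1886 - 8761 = -6875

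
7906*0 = 0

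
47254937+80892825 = 128147762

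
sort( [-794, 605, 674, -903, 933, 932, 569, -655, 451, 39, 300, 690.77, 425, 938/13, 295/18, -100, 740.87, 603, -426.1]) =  [-903, -794, -655, -426.1, -100, 295/18, 39, 938/13, 300, 425, 451, 569, 603, 605, 674, 690.77, 740.87, 932, 933]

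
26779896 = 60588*442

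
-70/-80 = 7/8 = 0.875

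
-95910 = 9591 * (-10)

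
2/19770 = 1/9885 ≈ 0.000101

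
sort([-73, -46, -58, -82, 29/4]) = [-82, -73, -58, -46, 29/4]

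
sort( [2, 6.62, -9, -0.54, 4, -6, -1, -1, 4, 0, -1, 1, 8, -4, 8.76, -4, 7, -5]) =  [-9, -6, -5, -4, -4, -1, -1, -1, -0.54, 0, 1, 2, 4, 4, 6.62, 7, 8, 8.76]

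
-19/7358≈-0.00258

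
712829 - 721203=-8374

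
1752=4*438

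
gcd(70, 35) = 35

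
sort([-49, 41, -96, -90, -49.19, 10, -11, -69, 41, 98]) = [-96, -90, -69, -49.19, -49, -11, 10, 41, 41, 98]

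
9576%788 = 120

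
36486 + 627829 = 664315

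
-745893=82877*(-9)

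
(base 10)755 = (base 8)1363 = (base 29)q1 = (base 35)lk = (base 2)1011110011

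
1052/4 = 263 = 263.00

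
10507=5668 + 4839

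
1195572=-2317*(-516)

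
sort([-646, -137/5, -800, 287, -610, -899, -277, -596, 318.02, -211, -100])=[-899, -800, -646, -610, -596, -277, -211, -100, -137/5, 287, 318.02]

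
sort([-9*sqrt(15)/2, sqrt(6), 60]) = [-9*sqrt(15)/2, sqrt(6), 60]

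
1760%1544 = 216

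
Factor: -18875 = -1 * 5^3 * 151^1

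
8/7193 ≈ 0.00111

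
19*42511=807709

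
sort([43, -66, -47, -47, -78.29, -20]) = [-78.29, -66, -47, -47, -20, 43]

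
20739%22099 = 20739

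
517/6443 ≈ 0.0802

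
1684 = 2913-1229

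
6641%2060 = 461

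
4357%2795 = 1562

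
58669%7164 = 1357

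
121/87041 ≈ 0.00139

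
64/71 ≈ 0.901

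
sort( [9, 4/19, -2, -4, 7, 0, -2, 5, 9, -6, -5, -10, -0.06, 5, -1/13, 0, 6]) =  [-10, -6, -5, -4, -2, -2, -1/13, -0.06, 0, 0, 4/19, 5, 5, 6, 7, 9, 9]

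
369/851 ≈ 0.434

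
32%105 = 32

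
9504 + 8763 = 18267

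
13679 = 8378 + 5301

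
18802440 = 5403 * 3480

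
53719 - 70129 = -16410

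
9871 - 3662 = 6209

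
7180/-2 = -3590 = -3590.00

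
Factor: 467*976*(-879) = -1*2^4*3^1*61^1*293^1*467^1 = -400641168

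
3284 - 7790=-4506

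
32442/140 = 16221/70 ≈ 231.73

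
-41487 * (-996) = 41321052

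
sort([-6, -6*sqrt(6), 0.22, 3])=[-6*sqrt(6), -6, 0.22, 3]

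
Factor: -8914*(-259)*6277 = 2^1*7^1*37^1*4457^1*6277^1 = 14491873102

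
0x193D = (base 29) 7JN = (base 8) 14475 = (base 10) 6461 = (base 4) 1210331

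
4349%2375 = 1974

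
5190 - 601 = 4589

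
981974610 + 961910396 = 1943885006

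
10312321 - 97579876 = -87267555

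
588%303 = 285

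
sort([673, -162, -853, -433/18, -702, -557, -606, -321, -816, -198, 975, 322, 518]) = [-853, -816, -702, -606, -557, -321, -198, -162, -433/18, 322, 518, 673, 975]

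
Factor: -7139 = -1 * 11^2 * 59^1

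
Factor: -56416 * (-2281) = 2^5 * 41^1 * 43^1 * 2281^1 = 128684896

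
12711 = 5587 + 7124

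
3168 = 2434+734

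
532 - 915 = -383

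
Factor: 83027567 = 7^1 * 11861081^1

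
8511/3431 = 2 + 1649/3431 ≈ 2.48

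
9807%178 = 17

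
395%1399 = 395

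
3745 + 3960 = 7705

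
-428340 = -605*708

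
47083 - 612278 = -565195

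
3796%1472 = 852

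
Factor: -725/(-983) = 5^2 * 29^1 * 983^(-1)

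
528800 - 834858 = -306058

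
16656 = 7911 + 8745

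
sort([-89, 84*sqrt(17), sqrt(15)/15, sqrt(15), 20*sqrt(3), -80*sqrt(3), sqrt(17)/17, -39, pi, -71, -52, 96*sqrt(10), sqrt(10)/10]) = [-80*sqrt(3), -89, -71, -52, -39, sqrt(17)/17, sqrt(15)/15, sqrt(10)/10, pi, sqrt(15), 20*sqrt(3), 96*sqrt(10), 84*sqrt(17)]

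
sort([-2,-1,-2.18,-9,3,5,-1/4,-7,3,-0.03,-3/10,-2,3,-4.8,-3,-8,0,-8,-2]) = [-9,-8,-8,-7,-4.8,-3,-2.18,-2,-2,-2,-1,-3/10,-1/4,-0.03,0,3,3,3,5]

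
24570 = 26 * 945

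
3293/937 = 3 + 482/937 ≈ 3.51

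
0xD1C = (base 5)101411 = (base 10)3356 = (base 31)3F8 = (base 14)131A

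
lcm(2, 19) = 38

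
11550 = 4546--7004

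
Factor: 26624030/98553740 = 2^(-1) * 29^1 * 91807^1 * 4927687^(-1) = 2662403/9855374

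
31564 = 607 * 52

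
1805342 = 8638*209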